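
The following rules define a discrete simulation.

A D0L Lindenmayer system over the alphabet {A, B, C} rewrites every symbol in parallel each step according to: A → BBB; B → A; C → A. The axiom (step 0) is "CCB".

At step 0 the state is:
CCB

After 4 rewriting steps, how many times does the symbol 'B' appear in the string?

27

k=0  CCB
k=1  AAA
k=2  BBBBBBBBB
k=3  AAAAAAAAA
k=4  BBBBBBBBBBBBBBBBBBBBBBBBBBB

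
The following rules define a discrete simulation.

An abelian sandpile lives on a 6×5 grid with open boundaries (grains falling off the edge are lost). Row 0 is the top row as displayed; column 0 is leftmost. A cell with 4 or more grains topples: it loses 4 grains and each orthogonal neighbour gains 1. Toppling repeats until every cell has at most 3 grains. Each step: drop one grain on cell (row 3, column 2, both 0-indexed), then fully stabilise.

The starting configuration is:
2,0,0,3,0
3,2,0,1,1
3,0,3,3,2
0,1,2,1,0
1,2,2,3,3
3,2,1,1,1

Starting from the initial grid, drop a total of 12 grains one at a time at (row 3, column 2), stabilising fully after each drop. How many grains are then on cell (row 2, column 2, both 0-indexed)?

1

k=0  2,0,0,3,0
3,2,0,1,1
3,0,3,3,2
0,1,2,1,0
1,2,2,3,3
3,2,1,1,1
k=1  2,0,0,3,0
3,2,0,1,1
3,0,3,3,2
0,1,3,1,0
1,2,2,3,3
3,2,1,1,1
k=2  2,0,0,3,0
3,2,1,2,1
3,1,1,0,3
0,2,1,3,0
1,2,3,3,3
3,2,1,1,1
k=3  2,0,0,3,0
3,2,1,2,1
3,1,1,0,3
0,2,2,3,0
1,2,3,3,3
3,2,1,1,1
k=4  2,0,0,3,0
3,2,1,2,1
3,1,1,0,3
0,2,3,3,0
1,2,3,3,3
3,2,1,1,1
k=5  2,0,0,3,0
3,2,1,2,1
3,1,2,1,3
0,3,2,1,2
1,3,1,2,0
3,2,2,2,2
k=6  2,0,0,3,0
3,2,1,2,1
3,1,2,1,3
0,3,3,1,2
1,3,1,2,0
3,2,2,2,2
k=7  2,0,0,3,0
3,2,1,2,1
3,2,3,1,3
1,1,1,2,2
2,0,3,2,0
3,3,2,2,2
k=8  2,0,0,3,0
3,2,1,2,1
3,2,3,1,3
1,1,2,2,2
2,0,3,2,0
3,3,2,2,2
k=9  2,0,0,3,0
3,2,1,2,1
3,2,3,1,3
1,1,3,2,2
2,0,3,2,0
3,3,2,2,2
k=10  2,0,0,3,0
3,2,2,2,1
3,3,0,2,3
1,2,2,3,2
2,1,0,3,0
3,3,3,2,2
k=11  2,0,0,3,0
3,2,2,2,1
3,3,0,2,3
1,2,3,3,2
2,1,0,3,0
3,3,3,2,2
k=12  2,0,0,3,0
3,2,2,2,1
3,3,1,3,3
1,3,1,1,3
2,1,2,0,1
3,3,3,3,2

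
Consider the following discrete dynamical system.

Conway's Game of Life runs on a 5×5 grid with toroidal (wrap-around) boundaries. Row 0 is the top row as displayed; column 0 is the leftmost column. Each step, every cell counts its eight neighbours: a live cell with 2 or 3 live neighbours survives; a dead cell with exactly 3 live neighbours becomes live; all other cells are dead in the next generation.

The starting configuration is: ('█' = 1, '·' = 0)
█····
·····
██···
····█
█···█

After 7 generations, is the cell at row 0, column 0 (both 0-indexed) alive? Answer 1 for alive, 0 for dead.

0) █····
·····
██···
····█
█···█
1) █···█
██···
█····
·█··█
█···█
2) ·····
·█···
····█
·█··█
·█·█·
3) ··█··
·····
·····
··███
█·█··
4) ·█···
·····
···█·
·████
··█·█
5) ·····
·····
···██
██··█
····█
6) ·····
·····
···██
·····
····█
7) ·····
·····
·····
···██
·····

0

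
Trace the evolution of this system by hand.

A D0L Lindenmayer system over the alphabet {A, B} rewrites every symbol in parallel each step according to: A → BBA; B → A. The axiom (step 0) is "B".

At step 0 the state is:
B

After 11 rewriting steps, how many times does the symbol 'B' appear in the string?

t=0: B
t=1: A
t=2: BBA
t=3: AABBA
t=4: BBABBAAABBA
t=5: AABBAAABBABBABBAAABBA
t=6: BBABBAAABBABBABBAAABBAAABBAAABBABBABBAAABBA
t=7: AABBAAABBABBABBAAABBAAABBAAABBABBABBAAABBABBABBAAABBABBABBAAABBAAABBAAABBABBABBAAABBA
t=8: BBABBAAABBABBABBAAABBAAABBAAABBABBABBAAABBABBABBAAABBABBAB…ABBABBABBAAABBABBABBAAABBABBABBAAABBAAABBAAABBABBABBAAABBA  (len 171)
t=9: AABBAAABBABBABBAAABBAAABBAAABBABBABBAAABBABBABBAAABBABBABB…ABBABBABBAAABBABBABBAAABBABBABBAAABBAAABBAAABBABBABBAAABBA  (len 341)
t=10: BBABBAAABBABBABBAAABBAAABBAAABBABBABBAAABBABBABBAAABBABBAB…ABBABBABBAAABBABBABBAAABBABBABBAAABBAAABBAAABBABBABBAAABBA  (len 683)
t=11: AABBAAABBABBABBAAABBAAABBAAABBABBABBAAABBABBABBAAABBABBABB…ABBABBABBAAABBABBABBAAABBABBABBAAABBAAABBAAABBABBABBAAABBA  (len 1365)

682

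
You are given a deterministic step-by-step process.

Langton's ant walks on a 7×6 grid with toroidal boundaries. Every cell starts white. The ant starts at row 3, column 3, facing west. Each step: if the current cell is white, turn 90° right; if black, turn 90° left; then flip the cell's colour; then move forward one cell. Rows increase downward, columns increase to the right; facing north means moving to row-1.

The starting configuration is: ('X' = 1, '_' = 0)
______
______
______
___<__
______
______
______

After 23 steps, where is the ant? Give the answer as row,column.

5,4

[0] ______
______
______
___<__
______
______
______
[1] ______
______
___^__
___X__
______
______
______
[2] ______
______
___X>_
___X__
______
______
______
[3] ______
______
___XX_
___Xv_
______
______
______
[4] ______
______
___XX_
___<X_
______
______
______
[5] ______
______
___XX_
____X_
___v__
______
______
[6] ______
______
___XX_
____X_
__<X__
______
______
[7] ______
______
___XX_
__^_X_
__XX__
______
______
[8] ______
______
___XX_
__X>X_
__XX__
______
______
[9] ______
______
___XX_
__XXX_
__Xv__
______
______
[10] ______
______
___XX_
__XXX_
__X_>_
______
______
[11] ______
______
___XX_
__XXX_
__X_X_
____v_
______
[12] ______
______
___XX_
__XXX_
__X_X_
___<X_
______
[13] ______
______
___XX_
__XXX_
__X^X_
___XX_
______
[14] ______
______
___XX_
__XXX_
__XX>_
___XX_
______
[15] ______
______
___XX_
__XX^_
__XX__
___XX_
______
[16] ______
______
___XX_
__X<__
__XX__
___XX_
______
[17] ______
______
___XX_
__X___
__Xv__
___XX_
______
[18] ______
______
___XX_
__X___
__X_>_
___XX_
______
[19] ______
______
___XX_
__X___
__X_X_
___Xv_
______
[20] ______
______
___XX_
__X___
__X_X_
___X_>
______
[21] ______
______
___XX_
__X___
__X_X_
___X_X
_____v
[22] ______
______
___XX_
__X___
__X_X_
___X_X
____<X
[23] ______
______
___XX_
__X___
__X_X_
___X^X
____XX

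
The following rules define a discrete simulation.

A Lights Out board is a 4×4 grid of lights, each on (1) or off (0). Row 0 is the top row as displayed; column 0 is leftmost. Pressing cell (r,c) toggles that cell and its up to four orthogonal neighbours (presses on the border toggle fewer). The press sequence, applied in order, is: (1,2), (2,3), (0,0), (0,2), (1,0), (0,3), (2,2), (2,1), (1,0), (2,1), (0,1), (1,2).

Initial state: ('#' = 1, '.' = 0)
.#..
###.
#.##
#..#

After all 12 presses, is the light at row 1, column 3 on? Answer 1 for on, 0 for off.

0

0) .#..
###.
#.##
#..#
1) .##.
#..#
#..#
#..#
2) .##.
#...
#.#.
#...
3) #.#.
....
#.#.
#...
4) ##.#
..#.
#.#.
#...
5) .#.#
###.
..#.
#...
6) .##.
####
..#.
#...
7) .##.
##.#
.#.#
#.#.
8) .##.
#..#
#.##
###.
9) ###.
.#.#
..##
###.
10) ###.
...#
##.#
#.#.
11) ....
.#.#
##.#
#.#.
12) ..#.
..#.
####
#.#.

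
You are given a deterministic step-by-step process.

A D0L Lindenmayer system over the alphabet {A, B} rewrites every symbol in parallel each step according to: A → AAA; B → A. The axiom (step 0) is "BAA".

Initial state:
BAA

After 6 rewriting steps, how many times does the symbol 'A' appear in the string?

1701

t=0: BAA
t=1: AAAAAAA
t=2: AAAAAAAAAAAAAAAAAAAAA
t=3: AAAAAAAAAAAAAAAAAAAAAAAAAAAAAAAAAAAAAAAAAAAAAAAAAAAAAAAAAAAAAAA
t=4: AAAAAAAAAAAAAAAAAAAAAAAAAAAAAAAAAAAAAAAAAAAAAAAAAAAAAAAAAA…AAAAAAAAAAAAAAAAAAAAAAAAAAAAAAAAAAAAAAAAAAAAAAAAAAAAAAAAAA  (len 189)
t=5: AAAAAAAAAAAAAAAAAAAAAAAAAAAAAAAAAAAAAAAAAAAAAAAAAAAAAAAAAA…AAAAAAAAAAAAAAAAAAAAAAAAAAAAAAAAAAAAAAAAAAAAAAAAAAAAAAAAAA  (len 567)
t=6: AAAAAAAAAAAAAAAAAAAAAAAAAAAAAAAAAAAAAAAAAAAAAAAAAAAAAAAAAA…AAAAAAAAAAAAAAAAAAAAAAAAAAAAAAAAAAAAAAAAAAAAAAAAAAAAAAAAAA  (len 1701)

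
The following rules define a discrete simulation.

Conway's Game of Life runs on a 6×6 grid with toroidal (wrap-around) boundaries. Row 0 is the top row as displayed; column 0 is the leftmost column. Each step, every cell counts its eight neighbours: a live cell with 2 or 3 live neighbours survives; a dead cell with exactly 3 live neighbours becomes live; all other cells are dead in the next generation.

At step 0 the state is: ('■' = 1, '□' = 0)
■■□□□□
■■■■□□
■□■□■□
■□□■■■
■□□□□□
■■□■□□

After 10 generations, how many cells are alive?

gen 0: ■■□□□□
■■■■□□
■□■□■□
■□□■■■
■□□□□□
■■□■□□
gen 1: □□□■□■
□□□■□□
□□□□□□
■□□■■□
□□■■□□
□□■□□■
gen 2: □□■■□□
□□□□■□
□□□■■□
□□■■■□
□■■□□■
□□■□□□
gen 3: □□■■□□
□□■□■□
□□■□□■
□■□□□■
□■□□■□
□□□□□□
gen 4: □□■■□□
□■■□■□
■■■■■■
□■■□■■
■□□□□□
□□■■□□
gen 5: □□□□■□
□□□□□□
□□□□□□
□□□□□□
■□□□■■
□■■■□□
gen 6: □□■■□□
□□□□□□
□□□□□□
□□□□□■
■■■■■■
■■■■□□
gen 7: □□□■□□
□□□□□□
□□□□□□
□■■■□■
□□□□□□
□□□□□□
gen 8: □□□□□□
□□□□□□
□□■□□□
□□■□□□
□□■□□□
□□□□□□
gen 9: □□□□□□
□□□□□□
□□□□□□
□■■■□□
□□□□□□
□□□□□□
gen 10: □□□□□□
□□□□□□
□□■□□□
□□■□□□
□□■□□□
□□□□□□

3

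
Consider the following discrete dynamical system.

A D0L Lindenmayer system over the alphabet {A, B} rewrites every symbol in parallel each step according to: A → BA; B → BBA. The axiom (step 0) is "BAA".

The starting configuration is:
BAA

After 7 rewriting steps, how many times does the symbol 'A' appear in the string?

[0] BAA
[1] BBABABA
[2] BBABBABABBABABBABA
[3] BBABBABABBABBABABBABABBABBABABBABABBABBABABBABA
[4] BBABBABABBABBABABBABABBABBABABBABBABABBABABBABBABABBABABBA…ABBABABBABABBABBABABBABABBABBABABBABBABABBABABBABBABABBABA  (len 123)
[5] BBABBABABBABBABABBABABBABBABABBABBABABBABABBABBABABBABABBA…ABBABABBABABBABBABABBABABBABBABABBABBABABBABABBABBABABBABA  (len 322)
[6] BBABBABABBABBABABBABABBABBABABBABBABABBABABBABBABABBABABBA…ABBABABBABABBABBABABBABABBABBABABBABBABABBABABBABBABABBABA  (len 843)
[7] BBABBABABBABBABABBABABBABBABABBABBABABBABABBABBABABBABABBA…ABBABABBABABBABBABABBABABBABBABABBABBABABBABABBABBABABBABA  (len 2207)

843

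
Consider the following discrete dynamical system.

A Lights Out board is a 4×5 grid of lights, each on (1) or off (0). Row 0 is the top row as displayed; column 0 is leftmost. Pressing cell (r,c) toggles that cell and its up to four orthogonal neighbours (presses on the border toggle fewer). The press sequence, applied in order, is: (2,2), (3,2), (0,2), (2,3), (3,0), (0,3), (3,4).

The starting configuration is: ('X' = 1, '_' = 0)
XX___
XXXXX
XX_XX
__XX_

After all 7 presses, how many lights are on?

13

0) XX___
XXXXX
XX_XX
__XX_
1) XX___
XX_XX
X_X_X
___X_
2) XX___
XX_XX
X___X
_XX__
3) X_XX_
XXXXX
X___X
_XX__
4) X_XX_
XXX_X
X_XX_
_XXX_
5) X_XX_
XXX_X
__XX_
X_XX_
6) X___X
XXXXX
__XX_
X_XX_
7) X___X
XXXXX
__XXX
X_X_X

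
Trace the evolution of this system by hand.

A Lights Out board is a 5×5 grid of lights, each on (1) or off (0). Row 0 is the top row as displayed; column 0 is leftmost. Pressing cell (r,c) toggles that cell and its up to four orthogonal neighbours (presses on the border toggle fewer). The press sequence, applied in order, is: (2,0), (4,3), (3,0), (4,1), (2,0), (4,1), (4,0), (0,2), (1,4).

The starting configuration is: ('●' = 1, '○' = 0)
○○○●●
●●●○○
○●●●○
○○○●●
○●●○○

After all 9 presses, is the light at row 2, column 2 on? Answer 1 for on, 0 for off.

1

step 0: ○○○●●
●●●○○
○●●●○
○○○●●
○●●○○
step 1: ○○○●●
○●●○○
●○●●○
●○○●●
○●●○○
step 2: ○○○●●
○●●○○
●○●●○
●○○○●
○●○●●
step 3: ○○○●●
○●●○○
○○●●○
○●○○●
●●○●●
step 4: ○○○●●
○●●○○
○○●●○
○○○○●
○○●●●
step 5: ○○○●●
●●●○○
●●●●○
●○○○●
○○●●●
step 6: ○○○●●
●●●○○
●●●●○
●●○○●
●●○●●
step 7: ○○○●●
●●●○○
●●●●○
○●○○●
○○○●●
step 8: ○●●○●
●●○○○
●●●●○
○●○○●
○○○●●
step 9: ○●●○○
●●○●●
●●●●●
○●○○●
○○○●●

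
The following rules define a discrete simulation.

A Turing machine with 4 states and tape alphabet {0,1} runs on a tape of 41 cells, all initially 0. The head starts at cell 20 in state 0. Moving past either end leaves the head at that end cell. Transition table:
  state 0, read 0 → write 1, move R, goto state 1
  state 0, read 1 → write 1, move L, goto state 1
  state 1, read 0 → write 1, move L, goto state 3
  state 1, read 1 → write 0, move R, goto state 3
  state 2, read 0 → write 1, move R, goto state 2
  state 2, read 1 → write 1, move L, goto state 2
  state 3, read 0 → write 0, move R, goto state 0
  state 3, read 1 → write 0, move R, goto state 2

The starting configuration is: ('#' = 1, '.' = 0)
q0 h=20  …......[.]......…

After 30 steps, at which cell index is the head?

12

gen 0: q0 h=20  …......[.]......…
gen 1: q1 h=21  ….....#[.]......…
gen 2: q3 h=20  …......[#]#.....…
gen 3: q2 h=21  …......[#]......…
gen 4: q2 h=20  …......[.]#.....…
gen 5: q2 h=21  ….....#[#]......…
gen 6: q2 h=20  …......[#]#.....…
gen 7: q2 h=19  …......[.]##....…
gen 8: q2 h=20  ….....#[#]#.....…
gen 9: q2 h=19  …......[#]##....…
gen 10: q2 h=18  …......[.]###...…
gen 11: q2 h=19  ….....#[#]##....…
gen 12: q2 h=18  …......[#]###...…
gen 13: q2 h=17  …......[.]####..…
gen 14: q2 h=18  ….....#[#]###...…
gen 15: q2 h=17  …......[#]####..…
gen 16: q2 h=16  …......[.]#####.…
gen 17: q2 h=17  ….....#[#]####..…
gen 18: q2 h=16  …......[#]#####.…
gen 19: q2 h=15  …......[.]######…
gen 20: q2 h=16  ….....#[#]#####.…
gen 21: q2 h=15  …......[#]######…
gen 22: q2 h=14  …......[.]######…
gen 23: q2 h=15  ….....#[#]######…
gen 24: q2 h=14  …......[#]######…
gen 25: q2 h=13  …......[.]######…
gen 26: q2 h=14  ….....#[#]######…
gen 27: q2 h=13  …......[#]######…
gen 28: q2 h=12  …......[.]######…
gen 29: q2 h=13  ….....#[#]######…
gen 30: q2 h=12  …......[#]######…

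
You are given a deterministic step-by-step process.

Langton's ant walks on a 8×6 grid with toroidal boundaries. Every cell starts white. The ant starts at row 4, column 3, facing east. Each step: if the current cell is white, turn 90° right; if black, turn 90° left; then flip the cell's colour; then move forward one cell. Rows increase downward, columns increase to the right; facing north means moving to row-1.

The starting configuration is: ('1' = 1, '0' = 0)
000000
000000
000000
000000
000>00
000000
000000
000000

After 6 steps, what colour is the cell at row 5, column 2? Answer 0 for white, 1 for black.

t=0: 000000
000000
000000
000000
000>00
000000
000000
000000
t=1: 000000
000000
000000
000000
000100
000v00
000000
000000
t=2: 000000
000000
000000
000000
000100
00<100
000000
000000
t=3: 000000
000000
000000
000000
00^100
001100
000000
000000
t=4: 000000
000000
000000
000000
001>00
001100
000000
000000
t=5: 000000
000000
000000
000^00
001000
001100
000000
000000
t=6: 000000
000000
000000
0001>0
001000
001100
000000
000000

1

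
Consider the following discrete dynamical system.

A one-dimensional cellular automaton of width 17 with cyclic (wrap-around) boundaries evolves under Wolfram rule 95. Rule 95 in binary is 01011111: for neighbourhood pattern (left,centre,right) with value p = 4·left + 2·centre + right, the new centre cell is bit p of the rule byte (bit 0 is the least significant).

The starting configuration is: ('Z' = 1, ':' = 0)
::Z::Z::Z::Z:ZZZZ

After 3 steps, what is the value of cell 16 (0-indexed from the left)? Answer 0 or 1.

step 0: ::Z::Z::Z::Z:ZZZZ
step 1: ZZZZZZZZZZZZ:Z::Z
step 2: :::::::::::Z:ZZZZ
step 3: ZZZZZZZZZZZZ:Z::Z

1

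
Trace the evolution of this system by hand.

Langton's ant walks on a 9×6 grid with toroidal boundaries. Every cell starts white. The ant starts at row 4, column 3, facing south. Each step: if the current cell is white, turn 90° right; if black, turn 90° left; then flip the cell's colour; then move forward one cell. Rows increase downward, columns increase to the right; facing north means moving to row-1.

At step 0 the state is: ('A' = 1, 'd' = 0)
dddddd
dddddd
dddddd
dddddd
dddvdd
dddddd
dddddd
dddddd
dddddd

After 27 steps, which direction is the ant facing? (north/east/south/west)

east

[0] dddddd
dddddd
dddddd
dddddd
dddvdd
dddddd
dddddd
dddddd
dddddd
[1] dddddd
dddddd
dddddd
dddddd
dd<Add
dddddd
dddddd
dddddd
dddddd
[2] dddddd
dddddd
dddddd
dd^ddd
ddAAdd
dddddd
dddddd
dddddd
dddddd
[3] dddddd
dddddd
dddddd
ddA>dd
ddAAdd
dddddd
dddddd
dddddd
dddddd
[4] dddddd
dddddd
dddddd
ddAAdd
ddAvdd
dddddd
dddddd
dddddd
dddddd
[5] dddddd
dddddd
dddddd
ddAAdd
ddAd>d
dddddd
dddddd
dddddd
dddddd
[6] dddddd
dddddd
dddddd
ddAAdd
ddAdAd
ddddvd
dddddd
dddddd
dddddd
[7] dddddd
dddddd
dddddd
ddAAdd
ddAdAd
ddd<Ad
dddddd
dddddd
dddddd
[8] dddddd
dddddd
dddddd
ddAAdd
ddA^Ad
dddAAd
dddddd
dddddd
dddddd
[9] dddddd
dddddd
dddddd
ddAAdd
ddAA>d
dddAAd
dddddd
dddddd
dddddd
[10] dddddd
dddddd
dddddd
ddAA^d
ddAAdd
dddAAd
dddddd
dddddd
dddddd
[11] dddddd
dddddd
dddddd
ddAAA>
ddAAdd
dddAAd
dddddd
dddddd
dddddd
[12] dddddd
dddddd
dddddd
ddAAAA
ddAAdv
dddAAd
dddddd
dddddd
dddddd
[13] dddddd
dddddd
dddddd
ddAAAA
ddAA<A
dddAAd
dddddd
dddddd
dddddd
[14] dddddd
dddddd
dddddd
ddAA^A
ddAAAA
dddAAd
dddddd
dddddd
dddddd
[15] dddddd
dddddd
dddddd
ddA<dA
ddAAAA
dddAAd
dddddd
dddddd
dddddd
[16] dddddd
dddddd
dddddd
ddAddA
ddAvAA
dddAAd
dddddd
dddddd
dddddd
[17] dddddd
dddddd
dddddd
ddAddA
ddAd>A
dddAAd
dddddd
dddddd
dddddd
[18] dddddd
dddddd
dddddd
ddAd^A
ddAddA
dddAAd
dddddd
dddddd
dddddd
[19] dddddd
dddddd
dddddd
ddAdA>
ddAddA
dddAAd
dddddd
dddddd
dddddd
[20] dddddd
dddddd
ddddd^
ddAdAd
ddAddA
dddAAd
dddddd
dddddd
dddddd
[21] dddddd
dddddd
>ddddA
ddAdAd
ddAddA
dddAAd
dddddd
dddddd
dddddd
[22] dddddd
dddddd
AddddA
vdAdAd
ddAddA
dddAAd
dddddd
dddddd
dddddd
[23] dddddd
dddddd
AddddA
AdAdA<
ddAddA
dddAAd
dddddd
dddddd
dddddd
[24] dddddd
dddddd
Adddd^
AdAdAA
ddAddA
dddAAd
dddddd
dddddd
dddddd
[25] dddddd
dddddd
Addd<d
AdAdAA
ddAddA
dddAAd
dddddd
dddddd
dddddd
[26] dddddd
dddd^d
AdddAd
AdAdAA
ddAddA
dddAAd
dddddd
dddddd
dddddd
[27] dddddd
ddddA>
AdddAd
AdAdAA
ddAddA
dddAAd
dddddd
dddddd
dddddd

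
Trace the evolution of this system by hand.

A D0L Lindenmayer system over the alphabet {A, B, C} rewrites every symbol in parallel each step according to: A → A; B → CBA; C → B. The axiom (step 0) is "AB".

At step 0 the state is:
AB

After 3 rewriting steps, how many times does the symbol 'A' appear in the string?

t=0: AB
t=1: ACBA
t=2: ABCBAA
t=3: ACBABCBAAA

5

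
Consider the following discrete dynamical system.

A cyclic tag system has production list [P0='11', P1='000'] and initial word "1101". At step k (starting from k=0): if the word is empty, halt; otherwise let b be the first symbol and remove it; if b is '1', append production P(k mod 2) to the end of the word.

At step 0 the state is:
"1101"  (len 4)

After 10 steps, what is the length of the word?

gen 0: "1101"  (len 4)
gen 1: "10111"  (len 5)
gen 2: "0111000"  (len 7)
gen 3: "111000"  (len 6)
gen 4: "11000000"  (len 8)
gen 5: "100000011"  (len 9)
gen 6: "00000011000"  (len 11)
gen 7: "0000011000"  (len 10)
gen 8: "000011000"  (len 9)
gen 9: "00011000"  (len 8)
gen 10: "0011000"  (len 7)

7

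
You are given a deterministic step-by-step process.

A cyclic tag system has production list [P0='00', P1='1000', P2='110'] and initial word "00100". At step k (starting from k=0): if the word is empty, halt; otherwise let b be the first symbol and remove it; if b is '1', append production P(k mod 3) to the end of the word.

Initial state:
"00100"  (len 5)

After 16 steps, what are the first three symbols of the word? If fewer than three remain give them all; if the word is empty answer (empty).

step 0: "00100"  (len 5)
step 1: "0100"  (len 4)
step 2: "100"  (len 3)
step 3: "00110"  (len 5)
step 4: "0110"  (len 4)
step 5: "110"  (len 3)
step 6: "10110"  (len 5)
step 7: "011000"  (len 6)
step 8: "11000"  (len 5)
step 9: "1000110"  (len 7)
step 10: "00011000"  (len 8)
step 11: "0011000"  (len 7)
step 12: "011000"  (len 6)
step 13: "11000"  (len 5)
step 14: "10001000"  (len 8)
step 15: "0001000110"  (len 10)
step 16: "001000110"  (len 9)

001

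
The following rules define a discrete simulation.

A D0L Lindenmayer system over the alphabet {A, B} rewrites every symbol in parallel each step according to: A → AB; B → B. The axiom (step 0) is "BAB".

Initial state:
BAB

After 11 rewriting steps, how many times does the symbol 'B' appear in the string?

gen 0: BAB
gen 1: BABB
gen 2: BABBB
gen 3: BABBBB
gen 4: BABBBBB
gen 5: BABBBBBB
gen 6: BABBBBBBB
gen 7: BABBBBBBBB
gen 8: BABBBBBBBBB
gen 9: BABBBBBBBBBB
gen 10: BABBBBBBBBBBB
gen 11: BABBBBBBBBBBBB

13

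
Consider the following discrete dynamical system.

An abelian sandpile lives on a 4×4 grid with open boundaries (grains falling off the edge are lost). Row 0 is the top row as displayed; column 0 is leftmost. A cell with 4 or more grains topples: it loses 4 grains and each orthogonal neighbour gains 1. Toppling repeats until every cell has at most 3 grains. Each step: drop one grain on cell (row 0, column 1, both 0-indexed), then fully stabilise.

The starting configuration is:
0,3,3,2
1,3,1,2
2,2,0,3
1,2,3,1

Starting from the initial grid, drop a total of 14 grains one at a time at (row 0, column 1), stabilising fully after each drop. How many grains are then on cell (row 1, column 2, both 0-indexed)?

[0] 0,3,3,2
1,3,1,2
2,2,0,3
1,2,3,1
[1] 1,2,0,3
2,0,3,2
2,3,0,3
1,2,3,1
[2] 1,3,0,3
2,0,3,2
2,3,0,3
1,2,3,1
[3] 2,0,1,3
2,1,3,2
2,3,0,3
1,2,3,1
[4] 2,1,1,3
2,1,3,2
2,3,0,3
1,2,3,1
[5] 2,2,1,3
2,1,3,2
2,3,0,3
1,2,3,1
[6] 2,3,1,3
2,1,3,2
2,3,0,3
1,2,3,1
[7] 3,0,2,3
2,2,3,2
2,3,0,3
1,2,3,1
[8] 3,1,2,3
2,2,3,2
2,3,0,3
1,2,3,1
[9] 3,2,2,3
2,2,3,2
2,3,0,3
1,2,3,1
[10] 3,3,2,3
2,2,3,2
2,3,0,3
1,2,3,1
[11] 0,1,3,3
3,3,3,2
2,3,0,3
1,2,3,1
[12] 0,2,3,3
3,3,3,2
2,3,0,3
1,2,3,1
[13] 0,3,3,3
3,3,3,2
2,3,0,3
1,2,3,1
[14] 2,2,2,1
1,3,2,1
0,1,3,0
2,3,3,2

2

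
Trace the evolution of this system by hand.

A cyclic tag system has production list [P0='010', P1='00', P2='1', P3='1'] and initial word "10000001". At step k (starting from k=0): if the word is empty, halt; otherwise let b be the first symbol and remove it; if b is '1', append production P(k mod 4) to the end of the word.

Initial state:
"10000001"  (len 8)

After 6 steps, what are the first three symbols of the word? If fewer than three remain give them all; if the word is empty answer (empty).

0) "10000001"  (len 8)
1) "0000001010"  (len 10)
2) "000001010"  (len 9)
3) "00001010"  (len 8)
4) "0001010"  (len 7)
5) "001010"  (len 6)
6) "01010"  (len 5)

010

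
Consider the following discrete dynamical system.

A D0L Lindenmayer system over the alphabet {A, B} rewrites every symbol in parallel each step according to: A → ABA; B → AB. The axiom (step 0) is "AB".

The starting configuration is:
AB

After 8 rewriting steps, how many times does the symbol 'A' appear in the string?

t=0: AB
t=1: ABAAB
t=2: ABAABABAABAAB
t=3: ABAABABAABAABABAABABAABAABABAABAAB
t=4: ABAABABAABAABABAABABAABAABABAABAABABAABABAABAABABAABABAABAABABAABAABABAABABAABAABABAABAAB
t=5: ABAABABAABAABABAABABAABAABABAABAABABAABABAABAABABAABABAABA…AABABAABABAABAABABAABABAABAABABAABAABABAABABAABAABABAABAAB  (len 233)
t=6: ABAABABAABAABABAABABAABAABABAABAABABAABABAABAABABAABABAABA…AABABAABABAABAABABAABABAABAABABAABAABABAABABAABAABABAABAAB  (len 610)
t=7: ABAABABAABAABABAABABAABAABABAABAABABAABABAABAABABAABABAABA…AABABAABABAABAABABAABABAABAABABAABAABABAABABAABAABABAABAAB  (len 1597)
t=8: ABAABABAABAABABAABABAABAABABAABAABABAABABAABAABABAABABAABA…AABABAABABAABAABABAABABAABAABABAABAABABAABABAABAABABAABAAB  (len 4181)

2584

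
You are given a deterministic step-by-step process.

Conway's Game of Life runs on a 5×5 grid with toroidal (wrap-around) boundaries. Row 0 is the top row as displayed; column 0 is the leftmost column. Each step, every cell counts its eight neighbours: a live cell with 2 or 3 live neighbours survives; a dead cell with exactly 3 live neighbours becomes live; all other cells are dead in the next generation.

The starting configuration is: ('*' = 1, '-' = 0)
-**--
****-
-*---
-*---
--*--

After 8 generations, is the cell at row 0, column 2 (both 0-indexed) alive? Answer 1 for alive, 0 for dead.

0

t=0: -**--
****-
-*---
-*---
--*--
t=1: *----
*--*-
-----
-**--
--*--
t=2: -*--*
----*
-**--
-**--
--*--
t=3: *--*-
-***-
****-
---*-
*-**-
t=4: *----
-----
*----
*----
-***-
t=5: -**--
-----
-----
*-*-*
***-*
t=6: --**-
-----
-----
--*-*
----*
t=7: ---*-
-----
-----
---*-
--*-*
t=8: ---*-
-----
-----
---*-
--*-*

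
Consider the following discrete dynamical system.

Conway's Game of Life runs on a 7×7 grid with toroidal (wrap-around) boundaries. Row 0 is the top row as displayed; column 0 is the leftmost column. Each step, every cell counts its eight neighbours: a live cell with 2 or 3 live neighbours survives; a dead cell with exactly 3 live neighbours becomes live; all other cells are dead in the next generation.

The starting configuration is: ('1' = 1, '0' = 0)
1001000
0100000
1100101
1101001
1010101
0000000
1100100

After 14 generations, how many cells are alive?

t=0: 1001000
0100000
1100101
1101001
1010101
0000000
1100100
t=1: 1010000
0110001
0000011
0001100
0011011
0001011
1100000
t=2: 0010001
0110011
1011111
0011000
0010001
0101010
1110000
t=3: 0001011
0000000
1000000
1000000
0100100
0001001
1001001
t=4: 1000111
0000001
0000000
1100000
1000000
0011111
1011000
t=5: 1101110
1000001
1000000
1100000
1011110
1010111
1010000
t=6: 0011110
0000110
0000000
1011100
0010000
1010000
0010000
t=7: 0010010
0000010
0000010
0111000
0010000
0011000
0010100
t=8: 0001110
0000111
0010100
0111000
0000000
0110000
0110100
t=9: 0010001
0000001
0110100
0111000
0001000
0111000
0100110
t=10: 1000001
1111010
1100000
0100100
0000100
0101000
1100110
t=11: 0001000
0010000
0001101
1100000
0011100
1111010
0110110
t=12: 0101100
0010100
1111000
1100010
0000101
1000011
1000011
t=13: 1111101
1000100
1001101
0001110
0100100
0000100
0100000
t=14: 0011111
0000000
1000001
1010001
0000000
0000000
0100110

13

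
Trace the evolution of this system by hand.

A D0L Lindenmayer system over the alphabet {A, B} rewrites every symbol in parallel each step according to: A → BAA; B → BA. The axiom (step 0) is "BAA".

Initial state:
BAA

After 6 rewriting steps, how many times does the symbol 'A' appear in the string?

k=0  BAA
k=1  BABAABAA
k=2  BABAABABAABAABABAABAA
k=3  BABAABABAABAABABAABABAABAABABAABAABABAABABAABAABABAABAA
k=4  BABAABABAABAABABAABABAABAABABAABAABABAABABAABAABABAABABAAB…BAABABAABABAABAABABAABABAABAABABAABAABABAABABAABAABABAABAA  (len 144)
k=5  BABAABABAABAABABAABABAABAABABAABAABABAABABAABAABABAABABAAB…BAABABAABABAABAABABAABABAABAABABAABAABABAABABAABAABABAABAA  (len 377)
k=6  BABAABABAABAABABAABABAABAABABAABAABABAABABAABAABABAABABAAB…BAABABAABABAABAABABAABABAABAABABAABAABABAABABAABAABABAABAA  (len 987)

610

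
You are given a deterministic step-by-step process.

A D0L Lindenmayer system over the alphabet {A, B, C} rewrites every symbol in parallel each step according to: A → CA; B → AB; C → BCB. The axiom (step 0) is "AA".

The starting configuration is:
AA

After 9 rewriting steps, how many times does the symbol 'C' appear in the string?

t=0: AA
t=1: CACA
t=2: BCBCABCBCA
t=3: ABBCBABBCBCAABBCBABBCBCA
t=4: CAABABBCBABCAABABBCBABBCBCACAABABBCBABCAABABBCBABBCBCA
t=5: BCBCACAABCAABABBCBABCAABBCBCACAABCAABABBCBABCAABABBCBABBCBCABCBCACAABCAABABBCBABCAABBCBCACAABCAABABBCBABCAABABBCBABBCBCA
t=6: ABBCBABBCBCABCBCACAABBCBCACAABCAABABBCBABCAABBCBCACAABABBC…BCACAABCAABABBCBABCAABBCBCACAABCAABABBCBABCAABABBCBABBCBCA  (len 270)
t=7: CAABABBCBABCAABABBCBABBCBCAABBCBABBCBCABCBCACAABABBCBABBCB…BCACAABCAABABBCBABCAABBCBCACAABCAABABBCBABCAABABBCBABBCBCA  (len 612)
t=8: BCBCACAABCAABABBCBABCAABBCBCACAABCAABABBCBABCAABABBCBABBCB…BCACAABCAABABBCBABCAABBCBCACAABCAABABBCBABCAABABBCBABBCBCA  (len 1386)
t=9: ABBCBABBCBCABCBCACAABBCBCACAABCAABABBCBABCAABBCBCACAABABBC…BCACAABCAABABBCBABCAABBCBCACAABCAABABBCBABCAABABBCBABBCBCA  (len 3132)

810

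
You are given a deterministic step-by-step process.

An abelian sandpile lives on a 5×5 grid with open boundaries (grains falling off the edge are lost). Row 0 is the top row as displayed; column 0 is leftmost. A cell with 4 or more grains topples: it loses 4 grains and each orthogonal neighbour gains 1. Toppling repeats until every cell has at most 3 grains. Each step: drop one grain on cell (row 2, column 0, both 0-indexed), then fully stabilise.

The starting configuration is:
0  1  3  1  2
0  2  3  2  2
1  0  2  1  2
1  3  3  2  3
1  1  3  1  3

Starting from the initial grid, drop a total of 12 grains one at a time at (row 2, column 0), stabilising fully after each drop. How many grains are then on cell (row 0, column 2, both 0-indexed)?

0

t=0: 0  1  3  1  2
0  2  3  2  2
1  0  2  1  2
1  3  3  2  3
1  1  3  1  3
t=1: 0  1  3  1  2
0  2  3  2  2
2  0  2  1  2
1  3  3  2  3
1  1  3  1  3
t=2: 0  1  3  1  2
0  2  3  2  2
3  0  2  1  2
1  3  3  2  3
1  1  3  1  3
t=3: 0  1  3  1  2
1  2  3  2  2
0  1  2  1  2
2  3  3  2  3
1  1  3  1  3
t=4: 0  1  3  1  2
1  2  3  2  2
1  1  2  1  2
2  3  3  2  3
1  1  3  1  3
t=5: 0  1  3  1  2
1  2  3  2  2
2  1  2  1  2
2  3  3  2  3
1  1  3  1  3
t=6: 0  1  3  1  2
1  2  3  2  2
3  1  2  1  2
2  3  3  2  3
1  1  3  1  3
t=7: 0  1  3  1  2
2  2  3  2  2
0  2  2  1  2
3  3  3  2  3
1  1  3  1  3
t=8: 0  1  3  1  2
2  2  3  2  2
1  2  2  1  2
3  3  3  2  3
1  1  3  1  3
t=9: 0  1  3  1  2
2  2  3  2  2
2  2  2  1  2
3  3  3  2  3
1  1  3  1  3
t=10: 0  1  3  1  2
2  2  3  2  2
3  2  2  1  2
3  3  3  2  3
1  1  3  1  3
t=11: 1  3  0  2  2
0  1  2  3  2
3  2  1  2  2
1  2  2  3  3
2  3  0  2  3
t=12: 1  3  0  2  2
1  1  2  3  2
0  3  1  2  2
2  2  2  3  3
2  3  0  2  3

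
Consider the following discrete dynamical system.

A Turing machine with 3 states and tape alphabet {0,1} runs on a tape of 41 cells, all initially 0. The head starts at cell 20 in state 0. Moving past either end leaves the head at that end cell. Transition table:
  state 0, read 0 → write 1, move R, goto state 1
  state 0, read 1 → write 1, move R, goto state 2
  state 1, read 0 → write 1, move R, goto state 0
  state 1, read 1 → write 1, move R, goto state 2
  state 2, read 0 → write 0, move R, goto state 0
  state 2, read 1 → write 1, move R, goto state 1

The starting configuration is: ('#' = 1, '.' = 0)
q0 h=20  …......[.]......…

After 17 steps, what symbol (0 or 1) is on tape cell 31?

1

t=0: q0 h=20  …......[.]......…
t=1: q1 h=21  ….....#[.]......…
t=2: q0 h=22  …....##[.]......…
t=3: q1 h=23  …...###[.]......…
t=4: q0 h=24  …..####[.]......…
t=5: q1 h=25  ….#####[.]......…
t=6: q0 h=26  …######[.]......…
t=7: q1 h=27  …######[.]......…
t=8: q0 h=28  …######[.]......…
t=9: q1 h=29  …######[.]......…
t=10: q0 h=30  …######[.]......…
t=11: q1 h=31  …######[.]......…
t=12: q0 h=32  …######[.]......…
t=13: q1 h=33  …######[.]......…
t=14: q0 h=34  …######[.]......|
t=15: q1 h=35  …######[.].....|
t=16: q0 h=36  …######[.]....|
t=17: q1 h=37  …######[.]...|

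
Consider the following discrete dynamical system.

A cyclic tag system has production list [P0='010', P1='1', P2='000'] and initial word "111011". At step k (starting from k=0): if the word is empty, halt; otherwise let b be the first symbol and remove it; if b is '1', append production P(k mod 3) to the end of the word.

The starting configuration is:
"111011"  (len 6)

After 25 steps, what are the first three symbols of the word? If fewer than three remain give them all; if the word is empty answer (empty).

step 0: "111011"  (len 6)
step 1: "11011010"  (len 8)
step 2: "10110101"  (len 8)
step 3: "0110101000"  (len 10)
step 4: "110101000"  (len 9)
step 5: "101010001"  (len 9)
step 6: "01010001000"  (len 11)
step 7: "1010001000"  (len 10)
step 8: "0100010001"  (len 10)
step 9: "100010001"  (len 9)
step 10: "00010001010"  (len 11)
step 11: "0010001010"  (len 10)
step 12: "010001010"  (len 9)
step 13: "10001010"  (len 8)
step 14: "00010101"  (len 8)
step 15: "0010101"  (len 7)
step 16: "010101"  (len 6)
step 17: "10101"  (len 5)
step 18: "0101000"  (len 7)
step 19: "101000"  (len 6)
step 20: "010001"  (len 6)
step 21: "10001"  (len 5)
step 22: "0001010"  (len 7)
step 23: "001010"  (len 6)
step 24: "01010"  (len 5)
step 25: "1010"  (len 4)

101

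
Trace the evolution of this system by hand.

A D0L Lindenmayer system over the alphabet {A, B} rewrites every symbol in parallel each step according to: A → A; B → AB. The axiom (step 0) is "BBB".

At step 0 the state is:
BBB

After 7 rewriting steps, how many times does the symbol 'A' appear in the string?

[0] BBB
[1] ABABAB
[2] AABAABAAB
[3] AAABAAABAAAB
[4] AAAABAAAABAAAAB
[5] AAAAABAAAAABAAAAAB
[6] AAAAAABAAAAAABAAAAAAB
[7] AAAAAAABAAAAAAABAAAAAAAB

21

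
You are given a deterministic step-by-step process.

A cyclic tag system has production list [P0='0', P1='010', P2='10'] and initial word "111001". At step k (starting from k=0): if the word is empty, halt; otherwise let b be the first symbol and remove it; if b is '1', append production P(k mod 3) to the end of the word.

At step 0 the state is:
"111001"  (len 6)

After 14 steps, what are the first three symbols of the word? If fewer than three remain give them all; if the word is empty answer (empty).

100

[0] "111001"  (len 6)
[1] "110010"  (len 6)
[2] "10010010"  (len 8)
[3] "001001010"  (len 9)
[4] "01001010"  (len 8)
[5] "1001010"  (len 7)
[6] "00101010"  (len 8)
[7] "0101010"  (len 7)
[8] "101010"  (len 6)
[9] "0101010"  (len 7)
[10] "101010"  (len 6)
[11] "01010010"  (len 8)
[12] "1010010"  (len 7)
[13] "0100100"  (len 7)
[14] "100100"  (len 6)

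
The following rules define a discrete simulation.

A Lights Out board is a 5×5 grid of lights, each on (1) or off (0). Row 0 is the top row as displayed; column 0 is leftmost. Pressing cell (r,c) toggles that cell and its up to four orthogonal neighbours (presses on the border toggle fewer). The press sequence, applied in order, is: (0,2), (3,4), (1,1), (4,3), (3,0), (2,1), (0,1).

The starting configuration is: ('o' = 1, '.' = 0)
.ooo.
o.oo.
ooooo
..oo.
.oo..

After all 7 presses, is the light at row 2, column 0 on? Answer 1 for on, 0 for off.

[0] .ooo.
o.oo.
ooooo
..oo.
.oo..
[1] .....
o..o.
ooooo
..oo.
.oo..
[2] .....
o..o.
oooo.
..o.o
.oo.o
[3] .o...
.ooo.
o.oo.
..o.o
.oo.o
[4] .o...
.ooo.
o.oo.
..ooo
.o.o.
[5] .o...
.ooo.
..oo.
ooooo
oo.o.
[6] .o...
..oo.
oo.o.
o.ooo
oo.o.
[7] o.o..
.ooo.
oo.o.
o.ooo
oo.o.

1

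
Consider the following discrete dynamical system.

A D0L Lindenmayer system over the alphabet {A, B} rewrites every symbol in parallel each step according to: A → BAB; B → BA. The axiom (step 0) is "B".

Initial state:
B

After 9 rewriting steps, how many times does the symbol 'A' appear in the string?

985

t=0: B
t=1: BA
t=2: BABAB
t=3: BABABBABABBA
t=4: BABABBABABBABABABBABABBABABAB
t=5: BABABBABABBABABABBABABBABABABBABABBABABBABABABBABABBABABABBABABBABABBA
t=6: BABABBABABBABABABBABABBABABABBABABBABABBABABABBABABBABABAB…BABABBABABBABABABBABABBABABBABABABBABABBABABABBABABBABABAB  (len 169)
t=7: BABABBABABBABABABBABABBABABABBABABBABABBABABABBABABBABABAB…BABABBABABBABABABBABABBABABBABABABBABABBABABABBABABBABABBA  (len 408)
t=8: BABABBABABBABABABBABABBABABABBABABBABABBABABABBABABBABABAB…BABABBABABBABABABBABABBABABBABABABBABABBABABABBABABBABABAB  (len 985)
t=9: BABABBABABBABABABBABABBABABABBABABBABABBABABABBABABBABABAB…BABABBABABBABABABBABABBABABBABABABBABABBABABABBABABBABABBA  (len 2378)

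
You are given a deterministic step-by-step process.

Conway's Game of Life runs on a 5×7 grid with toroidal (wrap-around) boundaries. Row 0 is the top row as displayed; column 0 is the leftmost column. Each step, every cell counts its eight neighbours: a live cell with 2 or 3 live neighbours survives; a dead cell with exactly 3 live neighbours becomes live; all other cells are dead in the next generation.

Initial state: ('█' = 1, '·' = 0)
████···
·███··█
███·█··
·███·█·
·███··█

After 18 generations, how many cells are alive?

2

t=0: ████···
·███··█
███·█··
·███·█·
·███··█
t=1: ····█·█
····█·█
····███
·····██
······█
t=2: █·····█
█··██·█
█···█··
█···█··
█·····█
t=3: ·█·····
·█·██··
██··█··
██···█·
·█···█·
t=4: ██··█··
·█·██··
···████
··█·██·
·██···█
t=5: ····██·
·█····█
······█
███····
··█·█·█
t=6: █··██·█
█·····█
··█···█
████·██
█·█·█·█
t=7: ···██··
·█·█···
··██···
····█··
·······
t=8: ··███··
·······
··███··
···█···
···██··
t=9: ··█·█··
·······
··███··
·······
·······
t=10: ·······
··█·█··
···█···
···█···
·······
t=11: ·······
···█···
··███··
·······
·······
t=12: ·······
··███··
··███··
···█···
·······
t=13: ···█···
··█·█··
·······
··███··
·······
t=14: ···█···
···█···
··█·█··
···█···
··█·█··
t=15: ··███··
··███··
··█·█··
··█·█··
··█·█··
t=16: ·█···█·
·█···█·
·██·██·
·██·██·
·██·██·
t=17: ██···██
██···██
█·····█
█·····█
█·····█
t=18: ·······
·······
·······
·█···█·
·······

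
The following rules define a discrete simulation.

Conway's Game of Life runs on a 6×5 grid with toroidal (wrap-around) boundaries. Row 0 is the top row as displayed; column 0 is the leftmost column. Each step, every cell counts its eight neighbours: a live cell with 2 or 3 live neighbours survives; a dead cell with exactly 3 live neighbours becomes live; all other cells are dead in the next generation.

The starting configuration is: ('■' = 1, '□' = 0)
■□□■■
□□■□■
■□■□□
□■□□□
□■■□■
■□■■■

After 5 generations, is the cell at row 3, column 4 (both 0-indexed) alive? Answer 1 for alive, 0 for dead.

t=0: ■□□■■
□□■□■
■□■□□
□■□□□
□■■□■
■□■■■
t=1: □□□□□
□□■□□
■□■■□
□□□■□
□□□□■
□□□□□
t=2: □□□□□
□■■■□
□■■■■
□□■■□
□□□□□
□□□□□
t=3: □□■□□
■■□□■
■□□□■
□■□□■
□□□□□
□□□□□
t=4: ■■□□□
□■□■■
□□□■□
□□□□■
□□□□□
□□□□□
t=5: ■■■□■
□■□■■
■□■■□
□□□□□
□□□□□
□□□□□

0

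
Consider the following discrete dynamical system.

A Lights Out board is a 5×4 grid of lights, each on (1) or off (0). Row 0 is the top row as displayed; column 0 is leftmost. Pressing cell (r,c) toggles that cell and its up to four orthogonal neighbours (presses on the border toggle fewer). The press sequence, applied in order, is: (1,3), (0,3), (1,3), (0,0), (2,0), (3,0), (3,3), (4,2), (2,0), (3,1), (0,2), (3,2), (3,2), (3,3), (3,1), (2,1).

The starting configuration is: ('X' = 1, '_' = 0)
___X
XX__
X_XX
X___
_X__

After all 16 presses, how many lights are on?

11

k=0  ___X
XX__
X_XX
X___
_X__
k=1  ____
XXXX
X_X_
X___
_X__
k=2  __XX
XXX_
X_X_
X___
_X__
k=3  __X_
XX_X
X_XX
X___
_X__
k=4  XXX_
_X_X
X_XX
X___
_X__
k=5  XXX_
XX_X
_XXX
____
_X__
k=6  XXX_
XX_X
XXXX
XX__
XX__
k=7  XXX_
XX_X
XXX_
XXXX
XX_X
k=8  XXX_
XX_X
XXX_
XX_X
X_X_
k=9  XXX_
_X_X
__X_
_X_X
X_X_
k=10  XXX_
_X_X
_XX_
X_XX
XXX_
k=11  X__X
_XXX
_XX_
X_XX
XXX_
k=12  X__X
_XXX
_X__
XX__
XX__
k=13  X__X
_XXX
_XX_
X_XX
XXX_
k=14  X__X
_XXX
_XXX
X___
XXXX
k=15  X__X
_XXX
__XX
_XX_
X_XX
k=16  X__X
__XX
XX_X
__X_
X_XX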